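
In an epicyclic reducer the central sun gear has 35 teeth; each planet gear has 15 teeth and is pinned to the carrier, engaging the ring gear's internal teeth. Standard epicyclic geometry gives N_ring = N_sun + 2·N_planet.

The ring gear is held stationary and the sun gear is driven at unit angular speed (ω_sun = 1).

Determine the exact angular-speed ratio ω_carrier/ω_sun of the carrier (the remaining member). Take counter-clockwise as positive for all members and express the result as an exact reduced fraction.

N_ring = 35 + 2·15 = 65
35(ω_s−ω_c) = −65(ω_r−ω_c),  ω_r=0, ω_s=1
35(1−ω_c) = −65(0−ω_c)  ⇒  100ω_c = 35  ⇒  ω_c = 7/20
ω_c/ω_s = 7/20

7/20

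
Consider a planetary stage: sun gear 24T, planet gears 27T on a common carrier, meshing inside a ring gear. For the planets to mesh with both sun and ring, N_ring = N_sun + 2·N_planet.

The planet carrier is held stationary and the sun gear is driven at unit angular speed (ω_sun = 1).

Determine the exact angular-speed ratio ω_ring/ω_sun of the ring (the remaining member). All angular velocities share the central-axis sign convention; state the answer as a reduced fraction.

-4/13

N_ring = 24 + 2·27 = 78
24(ω_s−ω_c) = −78(ω_r−ω_c),  ω_c=0, ω_s=1
ω_r = 0 − (24/78)(1−0) = -4/13
ω_r/ω_s = -4/13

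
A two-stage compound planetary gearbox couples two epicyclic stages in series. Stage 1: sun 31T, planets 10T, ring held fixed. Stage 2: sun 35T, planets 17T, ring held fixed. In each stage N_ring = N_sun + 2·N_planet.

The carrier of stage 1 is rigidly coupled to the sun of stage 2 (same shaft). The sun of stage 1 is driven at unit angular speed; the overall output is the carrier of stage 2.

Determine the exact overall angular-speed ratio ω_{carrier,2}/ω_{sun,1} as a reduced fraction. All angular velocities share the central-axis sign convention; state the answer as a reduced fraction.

1085/8528

Stage 1: N_ring = 31 + 2·10 = 51
Stage 1: 31(ω_s−ω_c) = −51(ω_r−ω_c),  ω_r=0, ω_s=1
Stage 1: 31(1−ω_c) = −51(0−ω_c)  ⇒  82ω_c = 31  ⇒  ω_c = 31/82
  ⇒ ω_c¹/ω_s¹ = 31/82
Stage 2: N_ring = 35 + 2·17 = 69
Stage 2: 35(ω_s−ω_c) = −69(ω_r−ω_c),  ω_r=0, ω_s=1
Stage 2: 35(1−ω_c) = −69(0−ω_c)  ⇒  104ω_c = 35  ⇒  ω_c = 35/104
  ⇒ ω_c²/ω_s² = 35/104
Coupling ω_s² = ω_c¹ ⇒ overall = 31/82 × 35/104 = 1085/8528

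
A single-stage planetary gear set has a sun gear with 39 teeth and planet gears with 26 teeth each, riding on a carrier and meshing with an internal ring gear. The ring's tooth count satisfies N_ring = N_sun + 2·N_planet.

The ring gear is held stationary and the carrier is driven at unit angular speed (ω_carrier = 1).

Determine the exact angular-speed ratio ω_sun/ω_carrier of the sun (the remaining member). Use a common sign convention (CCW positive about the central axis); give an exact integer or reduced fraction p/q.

10/3

N_ring = 39 + 2·26 = 91
39(ω_s−ω_c) = −91(ω_r−ω_c),  ω_r=0, ω_c=1
ω_s = 1 − (91/39)(0−1) = 10/3
ω_s/ω_c = 10/3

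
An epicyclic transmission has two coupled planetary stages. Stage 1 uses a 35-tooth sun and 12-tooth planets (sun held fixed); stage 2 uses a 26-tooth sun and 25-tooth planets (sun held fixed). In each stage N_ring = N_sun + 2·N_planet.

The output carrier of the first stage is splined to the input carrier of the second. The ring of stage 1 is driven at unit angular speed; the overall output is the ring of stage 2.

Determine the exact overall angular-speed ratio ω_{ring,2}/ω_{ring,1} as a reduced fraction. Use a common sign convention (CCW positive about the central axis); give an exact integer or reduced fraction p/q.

Stage 1: N_ring = 35 + 2·12 = 59
Stage 1: 35(ω_s−ω_c) = −59(ω_r−ω_c),  ω_s=0, ω_r=1
Stage 1: 35(0−ω_c) = −59(1−ω_c)  ⇒  94ω_c = 59  ⇒  ω_c = 59/94
  ⇒ ω_c¹/ω_r¹ = 59/94
Stage 2: N_ring = 26 + 2·25 = 76
Stage 2: 26(ω_s−ω_c) = −76(ω_r−ω_c),  ω_s=0, ω_c=1
Stage 2: ω_r = 1 − (26/76)(0−1) = 51/38
  ⇒ ω_r²/ω_c² = 51/38
Coupling ω_c² = ω_c¹ ⇒ overall = 59/94 × 51/38 = 3009/3572

3009/3572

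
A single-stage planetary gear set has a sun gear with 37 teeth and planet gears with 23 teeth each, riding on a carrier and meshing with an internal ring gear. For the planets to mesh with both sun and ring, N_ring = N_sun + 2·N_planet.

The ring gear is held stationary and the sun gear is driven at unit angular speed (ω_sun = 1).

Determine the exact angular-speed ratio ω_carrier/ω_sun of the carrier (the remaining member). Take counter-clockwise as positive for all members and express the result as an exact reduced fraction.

N_ring = 37 + 2·23 = 83
37(ω_s−ω_c) = −83(ω_r−ω_c),  ω_r=0, ω_s=1
37(1−ω_c) = −83(0−ω_c)  ⇒  120ω_c = 37  ⇒  ω_c = 37/120
ω_c/ω_s = 37/120

37/120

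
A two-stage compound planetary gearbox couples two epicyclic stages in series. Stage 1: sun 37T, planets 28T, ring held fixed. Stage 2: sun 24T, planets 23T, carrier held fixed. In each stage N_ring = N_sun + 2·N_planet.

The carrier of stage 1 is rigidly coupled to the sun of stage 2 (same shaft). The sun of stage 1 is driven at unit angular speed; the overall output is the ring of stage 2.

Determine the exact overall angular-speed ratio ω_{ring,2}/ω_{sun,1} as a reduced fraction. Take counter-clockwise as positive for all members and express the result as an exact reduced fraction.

Stage 1: N_ring = 37 + 2·28 = 93
Stage 1: 37(ω_s−ω_c) = −93(ω_r−ω_c),  ω_r=0, ω_s=1
Stage 1: 37(1−ω_c) = −93(0−ω_c)  ⇒  130ω_c = 37  ⇒  ω_c = 37/130
  ⇒ ω_c¹/ω_s¹ = 37/130
Stage 2: N_ring = 24 + 2·23 = 70
Stage 2: 24(ω_s−ω_c) = −70(ω_r−ω_c),  ω_c=0, ω_s=1
Stage 2: ω_r = 0 − (24/70)(1−0) = -12/35
  ⇒ ω_r²/ω_s² = -12/35
Coupling ω_s² = ω_c¹ ⇒ overall = 37/130 × -12/35 = -222/2275

-222/2275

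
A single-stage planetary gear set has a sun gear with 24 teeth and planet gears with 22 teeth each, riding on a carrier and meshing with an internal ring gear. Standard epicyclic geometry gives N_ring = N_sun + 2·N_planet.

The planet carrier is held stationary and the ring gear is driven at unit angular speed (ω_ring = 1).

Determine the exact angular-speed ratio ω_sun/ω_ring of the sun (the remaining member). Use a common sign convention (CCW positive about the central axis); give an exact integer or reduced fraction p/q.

-17/6

N_ring = 24 + 2·22 = 68
24(ω_s−ω_c) = −68(ω_r−ω_c),  ω_c=0, ω_r=1
ω_s = 0 − (68/24)(1−0) = -17/6
ω_s/ω_r = -17/6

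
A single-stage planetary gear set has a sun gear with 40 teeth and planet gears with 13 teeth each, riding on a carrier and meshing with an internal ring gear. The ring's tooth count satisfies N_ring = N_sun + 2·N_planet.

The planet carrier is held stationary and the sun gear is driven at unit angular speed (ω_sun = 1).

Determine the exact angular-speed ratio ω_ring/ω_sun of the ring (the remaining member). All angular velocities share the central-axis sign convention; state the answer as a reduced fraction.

N_ring = 40 + 2·13 = 66
40(ω_s−ω_c) = −66(ω_r−ω_c),  ω_c=0, ω_s=1
ω_r = 0 − (40/66)(1−0) = -20/33
ω_r/ω_s = -20/33

-20/33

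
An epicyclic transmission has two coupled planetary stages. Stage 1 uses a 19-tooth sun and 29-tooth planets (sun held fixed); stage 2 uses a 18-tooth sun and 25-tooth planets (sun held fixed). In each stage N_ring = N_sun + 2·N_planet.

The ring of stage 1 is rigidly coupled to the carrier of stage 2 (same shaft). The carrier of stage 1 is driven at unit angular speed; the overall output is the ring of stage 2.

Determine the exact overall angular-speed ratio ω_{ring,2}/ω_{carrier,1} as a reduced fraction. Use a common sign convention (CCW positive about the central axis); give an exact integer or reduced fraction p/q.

Stage 1: N_ring = 19 + 2·29 = 77
Stage 1: 19(ω_s−ω_c) = −77(ω_r−ω_c),  ω_s=0, ω_c=1
Stage 1: ω_r = 1 − (19/77)(0−1) = 96/77
  ⇒ ω_r¹/ω_c¹ = 96/77
Stage 2: N_ring = 18 + 2·25 = 68
Stage 2: 18(ω_s−ω_c) = −68(ω_r−ω_c),  ω_s=0, ω_c=1
Stage 2: ω_r = 1 − (18/68)(0−1) = 43/34
  ⇒ ω_r²/ω_c² = 43/34
Coupling ω_c² = ω_r¹ ⇒ overall = 96/77 × 43/34 = 2064/1309

2064/1309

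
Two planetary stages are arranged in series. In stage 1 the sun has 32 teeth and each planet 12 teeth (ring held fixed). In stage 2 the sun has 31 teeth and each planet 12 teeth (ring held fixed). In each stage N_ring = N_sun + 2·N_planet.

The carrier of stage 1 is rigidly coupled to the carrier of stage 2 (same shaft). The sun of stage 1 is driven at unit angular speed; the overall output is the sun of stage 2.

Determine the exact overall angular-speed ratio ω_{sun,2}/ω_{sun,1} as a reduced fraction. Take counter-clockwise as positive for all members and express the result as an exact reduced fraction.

Stage 1: N_ring = 32 + 2·12 = 56
Stage 1: 32(ω_s−ω_c) = −56(ω_r−ω_c),  ω_r=0, ω_s=1
Stage 1: 32(1−ω_c) = −56(0−ω_c)  ⇒  88ω_c = 32  ⇒  ω_c = 4/11
  ⇒ ω_c¹/ω_s¹ = 4/11
Stage 2: N_ring = 31 + 2·12 = 55
Stage 2: 31(ω_s−ω_c) = −55(ω_r−ω_c),  ω_r=0, ω_c=1
Stage 2: ω_s = 1 − (55/31)(0−1) = 86/31
  ⇒ ω_s²/ω_c² = 86/31
Coupling ω_c² = ω_c¹ ⇒ overall = 4/11 × 86/31 = 344/341

344/341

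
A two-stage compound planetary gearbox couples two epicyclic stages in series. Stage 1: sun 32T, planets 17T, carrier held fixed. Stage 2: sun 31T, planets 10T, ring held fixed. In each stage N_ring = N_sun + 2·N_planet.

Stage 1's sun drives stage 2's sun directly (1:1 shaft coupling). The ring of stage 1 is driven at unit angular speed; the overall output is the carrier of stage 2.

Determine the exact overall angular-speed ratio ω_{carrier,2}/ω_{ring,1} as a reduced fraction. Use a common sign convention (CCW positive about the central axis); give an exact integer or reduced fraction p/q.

-1023/1312

Stage 1: N_ring = 32 + 2·17 = 66
Stage 1: 32(ω_s−ω_c) = −66(ω_r−ω_c),  ω_c=0, ω_r=1
Stage 1: ω_s = 0 − (66/32)(1−0) = -33/16
  ⇒ ω_s¹/ω_r¹ = -33/16
Stage 2: N_ring = 31 + 2·10 = 51
Stage 2: 31(ω_s−ω_c) = −51(ω_r−ω_c),  ω_r=0, ω_s=1
Stage 2: 31(1−ω_c) = −51(0−ω_c)  ⇒  82ω_c = 31  ⇒  ω_c = 31/82
  ⇒ ω_c²/ω_s² = 31/82
Coupling ω_s² = ω_s¹ ⇒ overall = -33/16 × 31/82 = -1023/1312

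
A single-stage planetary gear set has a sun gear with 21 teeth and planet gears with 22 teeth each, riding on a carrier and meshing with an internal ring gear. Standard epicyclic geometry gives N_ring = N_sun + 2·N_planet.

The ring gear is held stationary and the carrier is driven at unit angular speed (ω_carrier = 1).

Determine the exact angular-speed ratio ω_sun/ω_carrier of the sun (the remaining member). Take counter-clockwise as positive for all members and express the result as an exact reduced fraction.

N_ring = 21 + 2·22 = 65
21(ω_s−ω_c) = −65(ω_r−ω_c),  ω_r=0, ω_c=1
ω_s = 1 − (65/21)(0−1) = 86/21
ω_s/ω_c = 86/21

86/21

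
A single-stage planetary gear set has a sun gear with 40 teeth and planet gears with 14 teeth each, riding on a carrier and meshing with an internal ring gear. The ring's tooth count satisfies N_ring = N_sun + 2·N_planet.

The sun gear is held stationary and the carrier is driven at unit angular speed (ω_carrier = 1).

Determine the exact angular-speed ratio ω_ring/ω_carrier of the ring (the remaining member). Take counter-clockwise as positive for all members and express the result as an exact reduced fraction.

N_ring = 40 + 2·14 = 68
40(ω_s−ω_c) = −68(ω_r−ω_c),  ω_s=0, ω_c=1
ω_r = 1 − (40/68)(0−1) = 27/17
ω_r/ω_c = 27/17

27/17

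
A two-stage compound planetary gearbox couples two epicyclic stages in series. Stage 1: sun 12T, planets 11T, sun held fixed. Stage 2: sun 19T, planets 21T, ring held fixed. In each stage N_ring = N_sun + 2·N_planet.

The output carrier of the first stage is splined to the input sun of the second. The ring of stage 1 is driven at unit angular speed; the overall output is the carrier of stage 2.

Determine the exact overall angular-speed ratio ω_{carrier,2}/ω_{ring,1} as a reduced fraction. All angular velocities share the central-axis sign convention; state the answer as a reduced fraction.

Stage 1: N_ring = 12 + 2·11 = 34
Stage 1: 12(ω_s−ω_c) = −34(ω_r−ω_c),  ω_s=0, ω_r=1
Stage 1: 12(0−ω_c) = −34(1−ω_c)  ⇒  46ω_c = 34  ⇒  ω_c = 17/23
  ⇒ ω_c¹/ω_r¹ = 17/23
Stage 2: N_ring = 19 + 2·21 = 61
Stage 2: 19(ω_s−ω_c) = −61(ω_r−ω_c),  ω_r=0, ω_s=1
Stage 2: 19(1−ω_c) = −61(0−ω_c)  ⇒  80ω_c = 19  ⇒  ω_c = 19/80
  ⇒ ω_c²/ω_s² = 19/80
Coupling ω_s² = ω_c¹ ⇒ overall = 17/23 × 19/80 = 323/1840

323/1840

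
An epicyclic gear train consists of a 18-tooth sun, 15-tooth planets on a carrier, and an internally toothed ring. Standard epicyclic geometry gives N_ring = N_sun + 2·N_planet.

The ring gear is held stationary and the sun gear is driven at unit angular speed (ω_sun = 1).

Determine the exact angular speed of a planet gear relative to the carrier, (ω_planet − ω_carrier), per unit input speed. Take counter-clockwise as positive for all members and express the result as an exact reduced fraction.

N_ring = 18 + 2·15 = 48
18(ω_s−ω_c) = −48(ω_r−ω_c),  ω_r=0, ω_s=1
18(1−ω_c) = −48(0−ω_c)  ⇒  66ω_c = 18  ⇒  ω_c = 3/11
sun–planet: 18·(1−3/11) = −15·(ω_p−ω_c)  ⇒  ω_p−ω_c = −(18/15)·(8/11) = -48/55

-48/55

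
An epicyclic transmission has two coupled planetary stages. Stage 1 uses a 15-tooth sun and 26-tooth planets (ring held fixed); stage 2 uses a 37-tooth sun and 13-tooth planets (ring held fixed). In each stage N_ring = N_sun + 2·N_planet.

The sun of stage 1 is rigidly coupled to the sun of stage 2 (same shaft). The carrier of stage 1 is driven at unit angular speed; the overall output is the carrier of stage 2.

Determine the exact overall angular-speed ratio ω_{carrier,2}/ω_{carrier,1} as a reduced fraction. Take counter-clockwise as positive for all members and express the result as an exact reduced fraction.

1517/750

Stage 1: N_ring = 15 + 2·26 = 67
Stage 1: 15(ω_s−ω_c) = −67(ω_r−ω_c),  ω_r=0, ω_c=1
Stage 1: ω_s = 1 − (67/15)(0−1) = 82/15
  ⇒ ω_s¹/ω_c¹ = 82/15
Stage 2: N_ring = 37 + 2·13 = 63
Stage 2: 37(ω_s−ω_c) = −63(ω_r−ω_c),  ω_r=0, ω_s=1
Stage 2: 37(1−ω_c) = −63(0−ω_c)  ⇒  100ω_c = 37  ⇒  ω_c = 37/100
  ⇒ ω_c²/ω_s² = 37/100
Coupling ω_s² = ω_s¹ ⇒ overall = 82/15 × 37/100 = 1517/750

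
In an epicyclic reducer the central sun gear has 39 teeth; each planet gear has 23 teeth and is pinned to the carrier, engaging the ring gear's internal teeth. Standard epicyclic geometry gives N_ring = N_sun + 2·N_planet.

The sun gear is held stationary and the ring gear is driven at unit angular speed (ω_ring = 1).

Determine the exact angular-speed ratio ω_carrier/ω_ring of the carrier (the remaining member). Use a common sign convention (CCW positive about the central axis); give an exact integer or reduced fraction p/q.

N_ring = 39 + 2·23 = 85
39(ω_s−ω_c) = −85(ω_r−ω_c),  ω_s=0, ω_r=1
39(0−ω_c) = −85(1−ω_c)  ⇒  124ω_c = 85  ⇒  ω_c = 85/124
ω_c/ω_r = 85/124

85/124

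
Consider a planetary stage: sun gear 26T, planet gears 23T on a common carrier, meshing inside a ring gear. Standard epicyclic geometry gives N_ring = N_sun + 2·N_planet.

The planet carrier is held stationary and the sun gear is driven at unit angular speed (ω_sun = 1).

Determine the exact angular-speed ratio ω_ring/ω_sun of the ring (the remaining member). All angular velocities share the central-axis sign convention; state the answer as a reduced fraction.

N_ring = 26 + 2·23 = 72
26(ω_s−ω_c) = −72(ω_r−ω_c),  ω_c=0, ω_s=1
ω_r = 0 − (26/72)(1−0) = -13/36
ω_r/ω_s = -13/36

-13/36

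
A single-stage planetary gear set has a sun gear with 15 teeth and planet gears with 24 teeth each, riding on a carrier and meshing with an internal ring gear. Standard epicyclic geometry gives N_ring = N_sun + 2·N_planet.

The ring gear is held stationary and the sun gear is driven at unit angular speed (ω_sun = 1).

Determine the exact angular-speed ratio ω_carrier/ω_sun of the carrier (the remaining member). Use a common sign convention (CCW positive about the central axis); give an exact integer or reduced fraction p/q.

N_ring = 15 + 2·24 = 63
15(ω_s−ω_c) = −63(ω_r−ω_c),  ω_r=0, ω_s=1
15(1−ω_c) = −63(0−ω_c)  ⇒  78ω_c = 15  ⇒  ω_c = 5/26
ω_c/ω_s = 5/26

5/26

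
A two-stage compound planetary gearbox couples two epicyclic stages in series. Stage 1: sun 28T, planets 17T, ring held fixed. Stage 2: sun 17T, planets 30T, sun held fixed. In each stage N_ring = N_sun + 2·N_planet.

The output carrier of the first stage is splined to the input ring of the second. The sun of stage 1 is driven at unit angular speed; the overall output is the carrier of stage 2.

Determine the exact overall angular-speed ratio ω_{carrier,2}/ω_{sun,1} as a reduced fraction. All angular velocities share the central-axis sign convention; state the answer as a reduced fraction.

539/2115

Stage 1: N_ring = 28 + 2·17 = 62
Stage 1: 28(ω_s−ω_c) = −62(ω_r−ω_c),  ω_r=0, ω_s=1
Stage 1: 28(1−ω_c) = −62(0−ω_c)  ⇒  90ω_c = 28  ⇒  ω_c = 14/45
  ⇒ ω_c¹/ω_s¹ = 14/45
Stage 2: N_ring = 17 + 2·30 = 77
Stage 2: 17(ω_s−ω_c) = −77(ω_r−ω_c),  ω_s=0, ω_r=1
Stage 2: 17(0−ω_c) = −77(1−ω_c)  ⇒  94ω_c = 77  ⇒  ω_c = 77/94
  ⇒ ω_c²/ω_r² = 77/94
Coupling ω_r² = ω_c¹ ⇒ overall = 14/45 × 77/94 = 539/2115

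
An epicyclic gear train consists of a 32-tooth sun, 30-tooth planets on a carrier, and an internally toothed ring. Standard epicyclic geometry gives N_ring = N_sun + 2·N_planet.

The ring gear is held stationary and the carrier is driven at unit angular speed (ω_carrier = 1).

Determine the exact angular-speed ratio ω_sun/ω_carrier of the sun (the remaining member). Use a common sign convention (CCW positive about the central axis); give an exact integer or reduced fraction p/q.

31/8

N_ring = 32 + 2·30 = 92
32(ω_s−ω_c) = −92(ω_r−ω_c),  ω_r=0, ω_c=1
ω_s = 1 − (92/32)(0−1) = 31/8
ω_s/ω_c = 31/8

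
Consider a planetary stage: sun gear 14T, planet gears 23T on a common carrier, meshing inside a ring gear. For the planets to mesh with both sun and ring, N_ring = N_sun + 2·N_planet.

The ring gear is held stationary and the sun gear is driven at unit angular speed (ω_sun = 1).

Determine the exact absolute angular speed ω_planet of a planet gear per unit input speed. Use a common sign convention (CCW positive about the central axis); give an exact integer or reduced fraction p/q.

N_ring = 14 + 2·23 = 60
14(ω_s−ω_c) = −60(ω_r−ω_c),  ω_r=0, ω_s=1
14(1−ω_c) = −60(0−ω_c)  ⇒  74ω_c = 14  ⇒  ω_c = 7/37
sun–planet: 14·(1−7/37) = −23·(ω_p−ω_c)  ⇒  ω_p−ω_c = −(14/23)·(30/37) = -420/851
ω_p = 7/37 − 420/851 = -7/23

-7/23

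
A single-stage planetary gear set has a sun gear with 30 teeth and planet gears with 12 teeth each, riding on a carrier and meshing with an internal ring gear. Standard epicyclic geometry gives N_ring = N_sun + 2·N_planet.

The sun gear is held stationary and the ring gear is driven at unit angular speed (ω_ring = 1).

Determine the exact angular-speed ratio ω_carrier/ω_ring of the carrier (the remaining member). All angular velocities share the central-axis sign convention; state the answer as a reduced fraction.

N_ring = 30 + 2·12 = 54
30(ω_s−ω_c) = −54(ω_r−ω_c),  ω_s=0, ω_r=1
30(0−ω_c) = −54(1−ω_c)  ⇒  84ω_c = 54  ⇒  ω_c = 9/14
ω_c/ω_r = 9/14

9/14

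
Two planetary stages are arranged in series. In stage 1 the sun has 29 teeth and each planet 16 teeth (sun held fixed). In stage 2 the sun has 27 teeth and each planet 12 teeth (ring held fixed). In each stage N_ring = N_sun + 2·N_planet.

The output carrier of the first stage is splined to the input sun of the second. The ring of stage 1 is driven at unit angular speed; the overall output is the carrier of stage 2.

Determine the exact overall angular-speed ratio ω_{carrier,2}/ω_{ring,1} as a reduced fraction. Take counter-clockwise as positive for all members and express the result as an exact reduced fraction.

Stage 1: N_ring = 29 + 2·16 = 61
Stage 1: 29(ω_s−ω_c) = −61(ω_r−ω_c),  ω_s=0, ω_r=1
Stage 1: 29(0−ω_c) = −61(1−ω_c)  ⇒  90ω_c = 61  ⇒  ω_c = 61/90
  ⇒ ω_c¹/ω_r¹ = 61/90
Stage 2: N_ring = 27 + 2·12 = 51
Stage 2: 27(ω_s−ω_c) = −51(ω_r−ω_c),  ω_r=0, ω_s=1
Stage 2: 27(1−ω_c) = −51(0−ω_c)  ⇒  78ω_c = 27  ⇒  ω_c = 9/26
  ⇒ ω_c²/ω_s² = 9/26
Coupling ω_s² = ω_c¹ ⇒ overall = 61/90 × 9/26 = 61/260

61/260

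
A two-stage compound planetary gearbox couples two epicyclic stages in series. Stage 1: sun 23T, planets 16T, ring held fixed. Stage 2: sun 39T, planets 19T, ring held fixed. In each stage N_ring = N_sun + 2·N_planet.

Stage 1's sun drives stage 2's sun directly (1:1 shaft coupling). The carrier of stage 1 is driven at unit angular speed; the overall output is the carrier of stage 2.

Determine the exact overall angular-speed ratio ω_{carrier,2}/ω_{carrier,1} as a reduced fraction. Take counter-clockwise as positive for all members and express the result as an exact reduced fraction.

Stage 1: N_ring = 23 + 2·16 = 55
Stage 1: 23(ω_s−ω_c) = −55(ω_r−ω_c),  ω_r=0, ω_c=1
Stage 1: ω_s = 1 − (55/23)(0−1) = 78/23
  ⇒ ω_s¹/ω_c¹ = 78/23
Stage 2: N_ring = 39 + 2·19 = 77
Stage 2: 39(ω_s−ω_c) = −77(ω_r−ω_c),  ω_r=0, ω_s=1
Stage 2: 39(1−ω_c) = −77(0−ω_c)  ⇒  116ω_c = 39  ⇒  ω_c = 39/116
  ⇒ ω_c²/ω_s² = 39/116
Coupling ω_s² = ω_s¹ ⇒ overall = 78/23 × 39/116 = 1521/1334

1521/1334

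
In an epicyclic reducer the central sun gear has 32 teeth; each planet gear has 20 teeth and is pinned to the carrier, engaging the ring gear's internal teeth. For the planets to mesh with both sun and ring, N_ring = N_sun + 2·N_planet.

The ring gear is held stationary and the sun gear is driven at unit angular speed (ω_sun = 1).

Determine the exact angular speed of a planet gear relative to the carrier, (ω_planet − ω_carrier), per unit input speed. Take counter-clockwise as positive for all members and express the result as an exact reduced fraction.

N_ring = 32 + 2·20 = 72
32(ω_s−ω_c) = −72(ω_r−ω_c),  ω_r=0, ω_s=1
32(1−ω_c) = −72(0−ω_c)  ⇒  104ω_c = 32  ⇒  ω_c = 4/13
sun–planet: 32·(1−4/13) = −20·(ω_p−ω_c)  ⇒  ω_p−ω_c = −(32/20)·(9/13) = -72/65

-72/65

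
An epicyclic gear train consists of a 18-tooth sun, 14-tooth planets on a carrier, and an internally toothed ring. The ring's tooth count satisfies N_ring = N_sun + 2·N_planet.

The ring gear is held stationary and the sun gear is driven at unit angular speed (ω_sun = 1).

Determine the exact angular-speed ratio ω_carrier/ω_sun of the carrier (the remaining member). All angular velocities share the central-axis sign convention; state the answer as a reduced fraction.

N_ring = 18 + 2·14 = 46
18(ω_s−ω_c) = −46(ω_r−ω_c),  ω_r=0, ω_s=1
18(1−ω_c) = −46(0−ω_c)  ⇒  64ω_c = 18  ⇒  ω_c = 9/32
ω_c/ω_s = 9/32

9/32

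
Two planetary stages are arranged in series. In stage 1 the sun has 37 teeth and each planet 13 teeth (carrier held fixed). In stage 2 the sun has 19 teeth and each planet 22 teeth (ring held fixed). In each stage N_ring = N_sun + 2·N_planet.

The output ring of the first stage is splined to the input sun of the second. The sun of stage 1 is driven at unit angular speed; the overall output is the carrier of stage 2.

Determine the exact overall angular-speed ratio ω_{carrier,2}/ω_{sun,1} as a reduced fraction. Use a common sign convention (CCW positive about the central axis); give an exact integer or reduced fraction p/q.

-703/5166

Stage 1: N_ring = 37 + 2·13 = 63
Stage 1: 37(ω_s−ω_c) = −63(ω_r−ω_c),  ω_c=0, ω_s=1
Stage 1: ω_r = 0 − (37/63)(1−0) = -37/63
  ⇒ ω_r¹/ω_s¹ = -37/63
Stage 2: N_ring = 19 + 2·22 = 63
Stage 2: 19(ω_s−ω_c) = −63(ω_r−ω_c),  ω_r=0, ω_s=1
Stage 2: 19(1−ω_c) = −63(0−ω_c)  ⇒  82ω_c = 19  ⇒  ω_c = 19/82
  ⇒ ω_c²/ω_s² = 19/82
Coupling ω_s² = ω_r¹ ⇒ overall = -37/63 × 19/82 = -703/5166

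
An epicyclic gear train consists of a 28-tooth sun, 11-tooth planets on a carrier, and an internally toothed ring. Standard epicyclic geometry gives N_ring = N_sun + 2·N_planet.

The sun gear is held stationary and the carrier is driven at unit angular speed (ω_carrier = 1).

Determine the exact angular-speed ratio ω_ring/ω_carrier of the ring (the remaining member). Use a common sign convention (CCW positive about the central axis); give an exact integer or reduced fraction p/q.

39/25

N_ring = 28 + 2·11 = 50
28(ω_s−ω_c) = −50(ω_r−ω_c),  ω_s=0, ω_c=1
ω_r = 1 − (28/50)(0−1) = 39/25
ω_r/ω_c = 39/25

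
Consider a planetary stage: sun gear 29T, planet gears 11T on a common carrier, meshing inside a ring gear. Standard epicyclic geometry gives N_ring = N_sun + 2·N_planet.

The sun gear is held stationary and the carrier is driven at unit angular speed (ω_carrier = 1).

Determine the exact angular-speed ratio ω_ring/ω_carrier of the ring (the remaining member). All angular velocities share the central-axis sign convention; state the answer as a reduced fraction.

80/51

N_ring = 29 + 2·11 = 51
29(ω_s−ω_c) = −51(ω_r−ω_c),  ω_s=0, ω_c=1
ω_r = 1 − (29/51)(0−1) = 80/51
ω_r/ω_c = 80/51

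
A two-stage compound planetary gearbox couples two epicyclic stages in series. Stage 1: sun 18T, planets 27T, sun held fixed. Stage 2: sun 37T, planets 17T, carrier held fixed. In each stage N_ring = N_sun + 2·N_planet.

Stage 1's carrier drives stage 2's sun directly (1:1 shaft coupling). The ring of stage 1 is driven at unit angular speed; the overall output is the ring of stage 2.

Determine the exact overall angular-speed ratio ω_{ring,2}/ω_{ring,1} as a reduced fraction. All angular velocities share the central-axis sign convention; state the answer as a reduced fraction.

Stage 1: N_ring = 18 + 2·27 = 72
Stage 1: 18(ω_s−ω_c) = −72(ω_r−ω_c),  ω_s=0, ω_r=1
Stage 1: 18(0−ω_c) = −72(1−ω_c)  ⇒  90ω_c = 72  ⇒  ω_c = 4/5
  ⇒ ω_c¹/ω_r¹ = 4/5
Stage 2: N_ring = 37 + 2·17 = 71
Stage 2: 37(ω_s−ω_c) = −71(ω_r−ω_c),  ω_c=0, ω_s=1
Stage 2: ω_r = 0 − (37/71)(1−0) = -37/71
  ⇒ ω_r²/ω_s² = -37/71
Coupling ω_s² = ω_c¹ ⇒ overall = 4/5 × -37/71 = -148/355

-148/355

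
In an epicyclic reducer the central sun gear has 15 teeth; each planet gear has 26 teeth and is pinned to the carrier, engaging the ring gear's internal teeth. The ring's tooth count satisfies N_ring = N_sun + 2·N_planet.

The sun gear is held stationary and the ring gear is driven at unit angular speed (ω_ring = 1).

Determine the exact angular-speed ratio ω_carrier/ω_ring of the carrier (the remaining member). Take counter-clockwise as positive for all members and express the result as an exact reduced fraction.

N_ring = 15 + 2·26 = 67
15(ω_s−ω_c) = −67(ω_r−ω_c),  ω_s=0, ω_r=1
15(0−ω_c) = −67(1−ω_c)  ⇒  82ω_c = 67  ⇒  ω_c = 67/82
ω_c/ω_r = 67/82

67/82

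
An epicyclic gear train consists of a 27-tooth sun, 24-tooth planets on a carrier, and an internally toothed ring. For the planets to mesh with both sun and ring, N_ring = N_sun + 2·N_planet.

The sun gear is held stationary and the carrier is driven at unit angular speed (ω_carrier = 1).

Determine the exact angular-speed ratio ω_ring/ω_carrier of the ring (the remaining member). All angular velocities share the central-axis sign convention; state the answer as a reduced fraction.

N_ring = 27 + 2·24 = 75
27(ω_s−ω_c) = −75(ω_r−ω_c),  ω_s=0, ω_c=1
ω_r = 1 − (27/75)(0−1) = 34/25
ω_r/ω_c = 34/25

34/25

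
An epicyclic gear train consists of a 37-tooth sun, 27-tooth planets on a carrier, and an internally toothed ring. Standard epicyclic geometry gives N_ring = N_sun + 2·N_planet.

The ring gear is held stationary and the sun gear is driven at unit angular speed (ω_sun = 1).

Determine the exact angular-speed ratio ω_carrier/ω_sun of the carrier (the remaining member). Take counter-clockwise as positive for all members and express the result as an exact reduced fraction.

N_ring = 37 + 2·27 = 91
37(ω_s−ω_c) = −91(ω_r−ω_c),  ω_r=0, ω_s=1
37(1−ω_c) = −91(0−ω_c)  ⇒  128ω_c = 37  ⇒  ω_c = 37/128
ω_c/ω_s = 37/128

37/128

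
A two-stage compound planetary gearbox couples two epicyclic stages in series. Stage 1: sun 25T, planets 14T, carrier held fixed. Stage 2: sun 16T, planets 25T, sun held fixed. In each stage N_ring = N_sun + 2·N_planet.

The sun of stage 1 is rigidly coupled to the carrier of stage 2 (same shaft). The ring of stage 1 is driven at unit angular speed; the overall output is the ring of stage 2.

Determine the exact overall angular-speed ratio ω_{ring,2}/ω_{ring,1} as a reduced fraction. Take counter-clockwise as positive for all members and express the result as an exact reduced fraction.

Stage 1: N_ring = 25 + 2·14 = 53
Stage 1: 25(ω_s−ω_c) = −53(ω_r−ω_c),  ω_c=0, ω_r=1
Stage 1: ω_s = 0 − (53/25)(1−0) = -53/25
  ⇒ ω_s¹/ω_r¹ = -53/25
Stage 2: N_ring = 16 + 2·25 = 66
Stage 2: 16(ω_s−ω_c) = −66(ω_r−ω_c),  ω_s=0, ω_c=1
Stage 2: ω_r = 1 − (16/66)(0−1) = 41/33
  ⇒ ω_r²/ω_c² = 41/33
Coupling ω_c² = ω_s¹ ⇒ overall = -53/25 × 41/33 = -2173/825

-2173/825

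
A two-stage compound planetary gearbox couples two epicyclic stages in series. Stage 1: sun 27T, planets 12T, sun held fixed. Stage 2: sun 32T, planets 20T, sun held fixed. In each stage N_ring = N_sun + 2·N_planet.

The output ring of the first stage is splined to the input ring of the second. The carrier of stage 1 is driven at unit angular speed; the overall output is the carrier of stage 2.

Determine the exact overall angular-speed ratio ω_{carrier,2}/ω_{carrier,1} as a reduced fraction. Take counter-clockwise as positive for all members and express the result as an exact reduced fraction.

18/17

Stage 1: N_ring = 27 + 2·12 = 51
Stage 1: 27(ω_s−ω_c) = −51(ω_r−ω_c),  ω_s=0, ω_c=1
Stage 1: ω_r = 1 − (27/51)(0−1) = 26/17
  ⇒ ω_r¹/ω_c¹ = 26/17
Stage 2: N_ring = 32 + 2·20 = 72
Stage 2: 32(ω_s−ω_c) = −72(ω_r−ω_c),  ω_s=0, ω_r=1
Stage 2: 32(0−ω_c) = −72(1−ω_c)  ⇒  104ω_c = 72  ⇒  ω_c = 9/13
  ⇒ ω_c²/ω_r² = 9/13
Coupling ω_r² = ω_r¹ ⇒ overall = 26/17 × 9/13 = 18/17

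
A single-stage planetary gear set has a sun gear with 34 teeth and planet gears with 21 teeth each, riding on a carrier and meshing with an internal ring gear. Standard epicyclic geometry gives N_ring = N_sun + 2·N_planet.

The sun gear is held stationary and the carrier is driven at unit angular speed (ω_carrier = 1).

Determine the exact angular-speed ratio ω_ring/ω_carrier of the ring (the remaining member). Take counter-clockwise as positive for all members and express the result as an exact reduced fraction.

55/38

N_ring = 34 + 2·21 = 76
34(ω_s−ω_c) = −76(ω_r−ω_c),  ω_s=0, ω_c=1
ω_r = 1 − (34/76)(0−1) = 55/38
ω_r/ω_c = 55/38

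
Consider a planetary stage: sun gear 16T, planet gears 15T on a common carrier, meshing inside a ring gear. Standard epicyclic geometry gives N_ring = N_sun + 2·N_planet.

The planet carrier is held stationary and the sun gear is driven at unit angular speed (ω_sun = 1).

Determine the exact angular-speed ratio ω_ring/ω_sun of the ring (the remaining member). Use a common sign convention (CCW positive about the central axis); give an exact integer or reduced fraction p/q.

-8/23

N_ring = 16 + 2·15 = 46
16(ω_s−ω_c) = −46(ω_r−ω_c),  ω_c=0, ω_s=1
ω_r = 0 − (16/46)(1−0) = -8/23
ω_r/ω_s = -8/23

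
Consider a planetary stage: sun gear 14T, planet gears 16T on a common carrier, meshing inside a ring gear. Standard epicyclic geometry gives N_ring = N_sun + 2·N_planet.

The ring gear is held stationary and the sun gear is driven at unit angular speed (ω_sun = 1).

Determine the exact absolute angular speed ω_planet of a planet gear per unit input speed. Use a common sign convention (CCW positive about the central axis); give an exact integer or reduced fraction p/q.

N_ring = 14 + 2·16 = 46
14(ω_s−ω_c) = −46(ω_r−ω_c),  ω_r=0, ω_s=1
14(1−ω_c) = −46(0−ω_c)  ⇒  60ω_c = 14  ⇒  ω_c = 7/30
sun–planet: 14·(1−7/30) = −16·(ω_p−ω_c)  ⇒  ω_p−ω_c = −(14/16)·(23/30) = -161/240
ω_p = 7/30 − 161/240 = -7/16

-7/16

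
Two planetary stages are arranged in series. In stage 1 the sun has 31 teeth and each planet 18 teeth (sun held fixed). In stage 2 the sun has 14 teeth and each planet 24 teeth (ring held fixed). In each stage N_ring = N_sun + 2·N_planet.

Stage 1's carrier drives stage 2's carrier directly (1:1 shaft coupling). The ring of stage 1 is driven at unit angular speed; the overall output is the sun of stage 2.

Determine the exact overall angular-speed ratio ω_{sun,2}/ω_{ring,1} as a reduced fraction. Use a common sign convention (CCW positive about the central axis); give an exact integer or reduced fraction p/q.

1273/343

Stage 1: N_ring = 31 + 2·18 = 67
Stage 1: 31(ω_s−ω_c) = −67(ω_r−ω_c),  ω_s=0, ω_r=1
Stage 1: 31(0−ω_c) = −67(1−ω_c)  ⇒  98ω_c = 67  ⇒  ω_c = 67/98
  ⇒ ω_c¹/ω_r¹ = 67/98
Stage 2: N_ring = 14 + 2·24 = 62
Stage 2: 14(ω_s−ω_c) = −62(ω_r−ω_c),  ω_r=0, ω_c=1
Stage 2: ω_s = 1 − (62/14)(0−1) = 38/7
  ⇒ ω_s²/ω_c² = 38/7
Coupling ω_c² = ω_c¹ ⇒ overall = 67/98 × 38/7 = 1273/343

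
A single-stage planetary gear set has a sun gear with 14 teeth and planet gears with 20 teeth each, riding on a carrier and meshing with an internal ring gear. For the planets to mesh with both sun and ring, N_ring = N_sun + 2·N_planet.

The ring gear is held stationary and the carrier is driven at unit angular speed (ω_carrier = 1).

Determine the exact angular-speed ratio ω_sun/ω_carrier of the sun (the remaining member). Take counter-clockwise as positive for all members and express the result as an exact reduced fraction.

34/7

N_ring = 14 + 2·20 = 54
14(ω_s−ω_c) = −54(ω_r−ω_c),  ω_r=0, ω_c=1
ω_s = 1 − (54/14)(0−1) = 34/7
ω_s/ω_c = 34/7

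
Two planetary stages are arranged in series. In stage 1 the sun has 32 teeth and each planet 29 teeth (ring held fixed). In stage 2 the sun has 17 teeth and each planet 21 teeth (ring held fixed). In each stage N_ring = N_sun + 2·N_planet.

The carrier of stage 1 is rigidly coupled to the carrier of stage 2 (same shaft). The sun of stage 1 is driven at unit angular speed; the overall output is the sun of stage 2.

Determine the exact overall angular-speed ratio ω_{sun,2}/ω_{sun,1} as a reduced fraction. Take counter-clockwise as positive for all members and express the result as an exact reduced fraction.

Stage 1: N_ring = 32 + 2·29 = 90
Stage 1: 32(ω_s−ω_c) = −90(ω_r−ω_c),  ω_r=0, ω_s=1
Stage 1: 32(1−ω_c) = −90(0−ω_c)  ⇒  122ω_c = 32  ⇒  ω_c = 16/61
  ⇒ ω_c¹/ω_s¹ = 16/61
Stage 2: N_ring = 17 + 2·21 = 59
Stage 2: 17(ω_s−ω_c) = −59(ω_r−ω_c),  ω_r=0, ω_c=1
Stage 2: ω_s = 1 − (59/17)(0−1) = 76/17
  ⇒ ω_s²/ω_c² = 76/17
Coupling ω_c² = ω_c¹ ⇒ overall = 16/61 × 76/17 = 1216/1037

1216/1037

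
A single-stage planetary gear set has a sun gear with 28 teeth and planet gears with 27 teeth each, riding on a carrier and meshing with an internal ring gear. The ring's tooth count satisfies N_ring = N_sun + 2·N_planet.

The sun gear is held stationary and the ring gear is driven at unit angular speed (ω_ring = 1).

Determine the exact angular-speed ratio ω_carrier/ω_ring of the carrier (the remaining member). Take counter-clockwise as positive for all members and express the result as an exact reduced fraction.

41/55

N_ring = 28 + 2·27 = 82
28(ω_s−ω_c) = −82(ω_r−ω_c),  ω_s=0, ω_r=1
28(0−ω_c) = −82(1−ω_c)  ⇒  110ω_c = 82  ⇒  ω_c = 41/55
ω_c/ω_r = 41/55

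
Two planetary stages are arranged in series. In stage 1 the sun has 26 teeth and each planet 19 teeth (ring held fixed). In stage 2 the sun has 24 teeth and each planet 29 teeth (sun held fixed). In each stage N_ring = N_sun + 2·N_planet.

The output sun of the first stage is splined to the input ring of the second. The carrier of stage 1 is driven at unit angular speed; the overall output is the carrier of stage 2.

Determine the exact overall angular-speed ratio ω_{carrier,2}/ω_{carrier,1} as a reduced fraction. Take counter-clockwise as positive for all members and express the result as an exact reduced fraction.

1845/689

Stage 1: N_ring = 26 + 2·19 = 64
Stage 1: 26(ω_s−ω_c) = −64(ω_r−ω_c),  ω_r=0, ω_c=1
Stage 1: ω_s = 1 − (64/26)(0−1) = 45/13
  ⇒ ω_s¹/ω_c¹ = 45/13
Stage 2: N_ring = 24 + 2·29 = 82
Stage 2: 24(ω_s−ω_c) = −82(ω_r−ω_c),  ω_s=0, ω_r=1
Stage 2: 24(0−ω_c) = −82(1−ω_c)  ⇒  106ω_c = 82  ⇒  ω_c = 41/53
  ⇒ ω_c²/ω_r² = 41/53
Coupling ω_r² = ω_s¹ ⇒ overall = 45/13 × 41/53 = 1845/689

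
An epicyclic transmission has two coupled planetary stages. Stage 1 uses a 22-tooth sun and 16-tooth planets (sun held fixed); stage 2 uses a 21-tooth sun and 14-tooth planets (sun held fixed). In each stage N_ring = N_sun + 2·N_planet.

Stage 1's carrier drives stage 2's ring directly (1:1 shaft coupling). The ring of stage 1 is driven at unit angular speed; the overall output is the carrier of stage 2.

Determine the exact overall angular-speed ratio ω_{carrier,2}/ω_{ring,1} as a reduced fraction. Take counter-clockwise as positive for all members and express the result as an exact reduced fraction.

Stage 1: N_ring = 22 + 2·16 = 54
Stage 1: 22(ω_s−ω_c) = −54(ω_r−ω_c),  ω_s=0, ω_r=1
Stage 1: 22(0−ω_c) = −54(1−ω_c)  ⇒  76ω_c = 54  ⇒  ω_c = 27/38
  ⇒ ω_c¹/ω_r¹ = 27/38
Stage 2: N_ring = 21 + 2·14 = 49
Stage 2: 21(ω_s−ω_c) = −49(ω_r−ω_c),  ω_s=0, ω_r=1
Stage 2: 21(0−ω_c) = −49(1−ω_c)  ⇒  70ω_c = 49  ⇒  ω_c = 7/10
  ⇒ ω_c²/ω_r² = 7/10
Coupling ω_r² = ω_c¹ ⇒ overall = 27/38 × 7/10 = 189/380

189/380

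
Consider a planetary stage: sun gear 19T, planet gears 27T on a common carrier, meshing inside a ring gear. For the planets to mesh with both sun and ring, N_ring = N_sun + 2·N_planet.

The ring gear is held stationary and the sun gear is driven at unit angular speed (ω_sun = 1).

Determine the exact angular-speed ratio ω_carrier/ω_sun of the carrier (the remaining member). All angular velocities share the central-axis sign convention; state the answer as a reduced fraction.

N_ring = 19 + 2·27 = 73
19(ω_s−ω_c) = −73(ω_r−ω_c),  ω_r=0, ω_s=1
19(1−ω_c) = −73(0−ω_c)  ⇒  92ω_c = 19  ⇒  ω_c = 19/92
ω_c/ω_s = 19/92

19/92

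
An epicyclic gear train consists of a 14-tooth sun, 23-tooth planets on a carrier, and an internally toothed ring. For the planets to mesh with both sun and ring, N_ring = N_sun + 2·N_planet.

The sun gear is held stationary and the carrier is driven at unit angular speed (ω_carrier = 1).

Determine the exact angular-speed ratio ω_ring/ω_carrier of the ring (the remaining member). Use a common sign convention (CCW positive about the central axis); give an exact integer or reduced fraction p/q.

N_ring = 14 + 2·23 = 60
14(ω_s−ω_c) = −60(ω_r−ω_c),  ω_s=0, ω_c=1
ω_r = 1 − (14/60)(0−1) = 37/30
ω_r/ω_c = 37/30

37/30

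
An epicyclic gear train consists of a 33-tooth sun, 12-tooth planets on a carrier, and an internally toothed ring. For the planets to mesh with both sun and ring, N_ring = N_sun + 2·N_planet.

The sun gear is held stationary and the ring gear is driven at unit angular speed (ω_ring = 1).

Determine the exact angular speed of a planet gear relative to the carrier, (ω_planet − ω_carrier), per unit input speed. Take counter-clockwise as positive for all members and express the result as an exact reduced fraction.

N_ring = 33 + 2·12 = 57
33(ω_s−ω_c) = −57(ω_r−ω_c),  ω_s=0, ω_r=1
33(0−ω_c) = −57(1−ω_c)  ⇒  90ω_c = 57  ⇒  ω_c = 19/30
sun–planet: 33·(0−19/30) = −12·(ω_p−ω_c)  ⇒  ω_p−ω_c = −(33/12)·(-19/30) = 209/120

209/120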